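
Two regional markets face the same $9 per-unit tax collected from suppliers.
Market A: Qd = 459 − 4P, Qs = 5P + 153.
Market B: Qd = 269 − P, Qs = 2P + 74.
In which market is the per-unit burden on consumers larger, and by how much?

Market A: pre-tax P* = $34, Q* = 323; post-tax Q = 303; per-unit burden on consumers = $5.
Market B: pre-tax P* = $65, Q* = 204; post-tax Q = 198; per-unit burden on consumers = $6.
Difference: $5 vs $6 → market B is larger by $1.

Market B, by $1.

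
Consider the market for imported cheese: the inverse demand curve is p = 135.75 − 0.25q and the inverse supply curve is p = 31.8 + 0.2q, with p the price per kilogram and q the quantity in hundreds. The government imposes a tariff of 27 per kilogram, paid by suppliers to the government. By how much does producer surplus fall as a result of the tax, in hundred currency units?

Inverting to q(p) form: qd = 543 − 4p; qs = 5p − 159.
Before the tax: set 543 − 4p = 5p − 159 → p* = 78, q* = 231.
With the tax collected from suppliers, supply shifts: qs = 5(p − 27) − 159.
Solving gives q = 171 with buyers paying 93 and suppliers receiving 66 (the 27 wedge).
ΔPS is the trapezoid between Q = 171 and Q = 231 of height 12: ½ · (231 + 171) · 12 = 2412.

Producer surplus falls by 2412 hundred.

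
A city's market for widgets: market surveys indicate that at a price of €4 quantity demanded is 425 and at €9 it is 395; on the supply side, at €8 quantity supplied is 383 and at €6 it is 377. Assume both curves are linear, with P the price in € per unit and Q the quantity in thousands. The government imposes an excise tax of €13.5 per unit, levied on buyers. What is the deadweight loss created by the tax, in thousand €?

Demand slope: (395 − 425)/(9 − 4) = -6, so Qd = 449 − 6P.
Supply slope: (377 − 383)/(6 − 8) = 3, so Qs = 3P + 359.
Without the tax, 449 − 6P = 3P + 359 gives 9P = 90, so P* = €10 and Q* = 389.
With the tax collected from buyers, demand (in seller-price terms) shifts: Qd = 449 − 6(P + 13.5).
New equilibrium: buyers pay €14.5, sellers receive €1, Q = 362. (Wedge: Pb − Ps = 13.5.)
Quantity falls by |ΔQ| = |389 − 362| = 27.
DWL = ½ · t · |ΔQ| = ½ · 13.5 · 27 = €182.25.

Deadweight loss = €182.25 thousand.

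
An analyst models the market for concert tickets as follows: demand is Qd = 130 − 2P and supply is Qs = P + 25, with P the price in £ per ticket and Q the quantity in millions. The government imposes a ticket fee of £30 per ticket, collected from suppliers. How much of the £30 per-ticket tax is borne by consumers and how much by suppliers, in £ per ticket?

Before the tax: set 130 − 2P = P + 25 → P* = £35, Q* = 60.
With the tax collected from suppliers, supply shifts: Qs = (P − 30) + 25.
New equilibrium: consumers pay £45, suppliers receive £15, Q = 40. (Wedge: Pb − Ps = 30.)
Burden on consumers: £10; on suppliers: £20. (They sum to £30.)
The less price-elastic side of the market bears the larger share of a per-unit tax.

Consumers bear £10 per ticket; suppliers bear £20 per ticket.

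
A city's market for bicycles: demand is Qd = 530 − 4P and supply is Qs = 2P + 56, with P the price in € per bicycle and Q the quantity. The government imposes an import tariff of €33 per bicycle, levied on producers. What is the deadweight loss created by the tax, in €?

Deadweight loss = €726.

Before the tax: set 530 − 4P = 2P + 56 → P* = €79, Q* = 214.
With the tax collected from producers, supply shifts: Qs = 2(P − 33) + 56.
Solving gives Q = 170 with buyers paying €90 and producers receiving €57 (the €33 wedge).
Quantity falls by |ΔQ| = |214 − 170| = 44.
DWL = ½ · t · |ΔQ| = ½ · 33 · 44 = €726.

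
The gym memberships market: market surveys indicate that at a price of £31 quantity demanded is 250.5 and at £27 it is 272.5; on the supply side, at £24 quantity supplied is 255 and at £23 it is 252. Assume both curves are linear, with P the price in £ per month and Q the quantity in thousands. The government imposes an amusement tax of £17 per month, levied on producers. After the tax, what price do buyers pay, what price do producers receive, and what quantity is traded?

Demand slope: (272.5 − 250.5)/(27 − 31) = -5.5, so Qd = 421 − 5.5P.
Supply slope: (252 − 255)/(23 − 24) = 3, so Qs = 3P + 183.
Without the tax, 421 − 5.5P = 3P + 183 gives 8.5P = 238, so P* = £28 and Q* = 267.
With the tax collected from producers, supply shifts: Qs = 3(P − 17) + 183.
New equilibrium: buyers pay £34, producers receive £17, Q = 234. (Wedge: Pb − Ps = 17.)
The less price-elastic side of the market bears the larger share of a per-unit tax.

Buyers pay £34; producers receive £17; quantity = 234.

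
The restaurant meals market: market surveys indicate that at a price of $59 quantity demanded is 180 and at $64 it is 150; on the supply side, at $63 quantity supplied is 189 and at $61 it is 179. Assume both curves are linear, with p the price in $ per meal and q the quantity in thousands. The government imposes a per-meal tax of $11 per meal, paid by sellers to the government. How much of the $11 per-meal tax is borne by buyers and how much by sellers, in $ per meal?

Buyers bear $5 per meal; sellers bear $6 per meal.

Demand slope: (150 − 180)/(64 − 59) = -6, so qd = 534 − 6p.
Supply slope: (179 − 189)/(61 − 63) = 5, so qs = 5p − 126.
Before the tax: set 534 − 6p = 5p − 126 → p* = $60, q* = 174.
With the tax collected from sellers, supply shifts: qs = 5(p − 11) − 126.
Solving gives q = 144 with buyers paying $65 and sellers receiving $54 (the $11 wedge).
Burden on buyers: $5; on sellers: $6. (They sum to $11.)
The less price-elastic side of the market bears the larger share of a per-unit tax.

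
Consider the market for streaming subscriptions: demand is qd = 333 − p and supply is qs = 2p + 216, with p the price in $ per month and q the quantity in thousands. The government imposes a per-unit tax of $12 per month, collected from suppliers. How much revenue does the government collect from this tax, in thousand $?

Before the tax: set 333 − p = 2p + 216 → p* = $39, q* = 294.
With the tax collected from suppliers, supply shifts: qs = 2(p − 12) + 216.
Solving gives q = 286 with buyers paying $47 and suppliers receiving $35 (the $12 wedge).
Revenue = t · Q = 12 · 286 = $3432.

Tax revenue = $3432 thousand.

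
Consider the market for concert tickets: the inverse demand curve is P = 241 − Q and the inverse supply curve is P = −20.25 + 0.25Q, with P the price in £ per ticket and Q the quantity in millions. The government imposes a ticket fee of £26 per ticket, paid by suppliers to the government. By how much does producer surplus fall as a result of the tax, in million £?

Inverting to Q(P) form: Qd = 241 − P; Qs = 4P + 81.
Before the tax: set 241 − P = 4P + 81 → P* = £32, Q* = 209.
With the tax collected from suppliers, supply shifts: Qs = 4(P − 26) + 81.
Solving gives Q = 188.2 with consumers paying £52.8 and suppliers receiving £26.8 (the £26 wedge).
ΔPS is the trapezoid between Q = 188.2 and Q = 209 of height £5.2: ½ · (209 + 188.2) · 5.2 = £1032.72.

Producer surplus falls by £1032.72 million.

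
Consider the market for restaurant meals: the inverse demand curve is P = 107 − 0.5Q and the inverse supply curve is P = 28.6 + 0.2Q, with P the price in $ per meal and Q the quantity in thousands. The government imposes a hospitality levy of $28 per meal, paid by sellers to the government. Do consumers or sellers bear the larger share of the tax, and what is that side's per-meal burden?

Consumers bear the larger share: $20 per meal.

Rewrite in direct form: Qd = 214 − 2P and Qs = 5P − 143.
Without the tax, 214 − 2P = 5P − 143 gives 7P = 357, so P* = $51 and Q* = 112.
With the tax collected from sellers, supply shifts: Qs = 5(P − 28) − 143.
New equilibrium: consumers pay $71, sellers receive $43, Q = 72. (Wedge: Pb − Ps = 28.)
Per-meal burden: consumers $20, sellers $8.
Consumers take the larger share because demand is less price-elastic here (demand slope 2 vs supply slope 5).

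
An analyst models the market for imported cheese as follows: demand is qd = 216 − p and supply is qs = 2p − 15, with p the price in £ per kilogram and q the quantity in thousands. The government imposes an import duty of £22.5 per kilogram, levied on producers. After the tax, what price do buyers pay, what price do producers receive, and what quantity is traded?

Buyers pay £92; producers receive £69.5; quantity = 124.

Without the tax, 216 − p = 2p − 15 gives 3p = 231, so p* = £77 and q* = 139.
With the tax collected from producers, supply shifts: qs = 2(p − 22.5) − 15.
New equilibrium: buyers pay £92, producers receive £69.5, q = 124. (Wedge: pb − ps = 22.5.)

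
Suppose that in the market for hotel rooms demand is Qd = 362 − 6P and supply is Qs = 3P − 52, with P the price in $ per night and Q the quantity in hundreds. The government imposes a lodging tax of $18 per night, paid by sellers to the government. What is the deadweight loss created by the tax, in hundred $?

Without the tax, 362 − 6P = 3P − 52 gives 9P = 414, so P* = $46 and Q* = 86.
With the tax collected from sellers, supply shifts: Qs = 3(P − 18) − 52.
Solving gives Q = 50 with buyers paying $52 and sellers receiving $34 (the $18 wedge).
Quantity falls by |ΔQ| = |86 − 50| = 36.
DWL = ½ · t · |ΔQ| = ½ · 18 · 36 = $324.

Deadweight loss = $324 hundred.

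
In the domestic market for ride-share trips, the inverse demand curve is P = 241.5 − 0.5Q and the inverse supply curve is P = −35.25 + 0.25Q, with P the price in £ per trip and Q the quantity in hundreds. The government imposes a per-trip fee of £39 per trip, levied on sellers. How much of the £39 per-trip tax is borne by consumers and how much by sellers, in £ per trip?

Inverting to Q(P) form: Qd = 483 − 2P; Qs = 4P + 141.
Before the tax: set 483 − 2P = 4P + 141 → P* = £57, Q* = 369.
With the tax collected from sellers, supply shifts: Qs = 4(P − 39) + 141.
Solving gives Q = 317 with consumers paying £83 and sellers receiving £44 (the £39 wedge).
Burden on consumers: £26; on sellers: £13. (They sum to £39.)

Consumers bear £26 per trip; sellers bear £13 per trip.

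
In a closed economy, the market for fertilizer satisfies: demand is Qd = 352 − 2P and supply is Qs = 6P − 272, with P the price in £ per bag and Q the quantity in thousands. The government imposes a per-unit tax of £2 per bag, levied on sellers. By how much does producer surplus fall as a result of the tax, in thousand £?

Before the tax: set 352 − 2P = 6P − 272 → P* = £78, Q* = 196.
With the tax collected from sellers, supply shifts: Qs = 6(P − 2) − 272.
Solving gives Q = 193 with consumers paying £79.5 and sellers receiving £77.5 (the £2 wedge).
ΔPS is the trapezoid between Q = 193 and Q = 196 of height £0.5: ½ · (196 + 193) · 0.5 = £97.25.

Producer surplus falls by £97.25 thousand.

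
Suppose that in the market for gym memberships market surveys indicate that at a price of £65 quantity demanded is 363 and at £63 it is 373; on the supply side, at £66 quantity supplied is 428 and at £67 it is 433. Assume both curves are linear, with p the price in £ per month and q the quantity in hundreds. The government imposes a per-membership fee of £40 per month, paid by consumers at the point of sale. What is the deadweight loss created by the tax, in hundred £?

Demand slope: (373 − 363)/(63 − 65) = -5, so qd = 688 − 5p.
Supply slope: (433 − 428)/(67 − 66) = 5, so qs = 5p + 98.
Without the tax, 688 − 5p = 5p + 98 gives 10p = 590, so p* = £59 and q* = 393.
With the tax collected from consumers, demand (in seller-price terms) shifts: qd = 688 − 5(p + 40).
Solving gives q = 293 with consumers paying £79 and sellers receiving £39 (the £40 wedge).
Quantity falls by |ΔQ| = |393 − 293| = 100.
DWL = ½ · t · |ΔQ| = ½ · 40 · 100 = £2000.

Deadweight loss = £2000 hundred.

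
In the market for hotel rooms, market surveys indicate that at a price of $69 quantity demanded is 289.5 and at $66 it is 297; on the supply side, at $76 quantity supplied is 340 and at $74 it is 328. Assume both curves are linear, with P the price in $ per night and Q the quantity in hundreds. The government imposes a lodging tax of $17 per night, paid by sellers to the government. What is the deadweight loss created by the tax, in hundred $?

Deadweight loss = $255 hundred.

Demand slope: (297 − 289.5)/(66 − 69) = -2.5, so Qd = 462 − 2.5P.
Supply slope: (328 − 340)/(74 − 76) = 6, so Qs = 6P − 116.
Without the tax, 462 − 2.5P = 6P − 116 gives 8.5P = 578, so P* = $68 and Q* = 292.
With the tax collected from sellers, supply shifts: Qs = 6(P − 17) − 116.
Solving gives Q = 262 with buyers paying $80 and sellers receiving $63 (the $17 wedge).
Quantity falls by |ΔQ| = |292 − 262| = 30.
DWL = ½ · t · |ΔQ| = ½ · 17 · 30 = $255.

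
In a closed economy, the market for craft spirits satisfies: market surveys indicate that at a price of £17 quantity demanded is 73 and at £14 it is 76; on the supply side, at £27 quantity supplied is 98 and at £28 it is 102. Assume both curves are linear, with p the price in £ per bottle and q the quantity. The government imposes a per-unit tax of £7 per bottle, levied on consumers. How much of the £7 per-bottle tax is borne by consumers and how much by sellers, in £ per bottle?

Consumers bear £5.6 per bottle; sellers bear £1.4 per bottle.

Demand slope: (76 − 73)/(14 − 17) = -1, so qd = 90 − p.
Supply slope: (102 − 98)/(28 − 27) = 4, so qs = 4p − 10.
Before the tax: set 90 − p = 4p − 10 → p* = £20, q* = 70.
With the tax collected from consumers, demand (in seller-price terms) shifts: qd = 90 − (p + 7).
New equilibrium: consumers pay £25.6, sellers receive £18.6, q = 64.4. (Wedge: pb − ps = 7.)
Burden on consumers: £5.6; on sellers: £1.4. (They sum to £7.)
The less price-elastic side of the market bears the larger share of a per-unit tax.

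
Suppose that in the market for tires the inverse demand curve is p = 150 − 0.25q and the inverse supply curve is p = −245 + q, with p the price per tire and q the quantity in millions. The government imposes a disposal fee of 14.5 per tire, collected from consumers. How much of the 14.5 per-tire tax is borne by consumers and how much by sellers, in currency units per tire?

Inverting to q(p) form: qd = 600 − 4p; qs = p + 245.
Without the tax, 600 − 4p = p + 245 gives 5p = 355, so p* = 71 and q* = 316.
With the tax collected from consumers, demand (in seller-price terms) shifts: qd = 600 − 4(p + 14.5).
New equilibrium: consumers pay 73.9, sellers receive 59.4, q = 304.4. (Wedge: pb − ps = 14.5.)
Burden on consumers: 2.9; on sellers: 11.6. (They sum to 14.5.)

Consumers bear 2.9 per tire; sellers bear 11.6 per tire.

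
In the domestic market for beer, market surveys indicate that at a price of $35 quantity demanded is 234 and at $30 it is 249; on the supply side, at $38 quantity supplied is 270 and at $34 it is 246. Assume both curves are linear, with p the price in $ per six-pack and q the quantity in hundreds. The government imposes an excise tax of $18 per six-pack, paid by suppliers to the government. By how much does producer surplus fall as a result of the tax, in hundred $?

Demand slope: (249 − 234)/(30 − 35) = -3, so qd = 339 − 3p.
Supply slope: (246 − 270)/(34 − 38) = 6, so qs = 6p + 42.
Before the tax: set 339 − 3p = 6p + 42 → p* = $33, q* = 240.
With the tax collected from suppliers, supply shifts: qs = 6(p − 18) + 42.
Solving gives q = 204 with consumers paying $45 and suppliers receiving $27 (the $18 wedge).
ΔPS is the trapezoid between Q = 204 and Q = 240 of height $6: ½ · (240 + 204) · 6 = $1332.

Producer surplus falls by $1332 hundred.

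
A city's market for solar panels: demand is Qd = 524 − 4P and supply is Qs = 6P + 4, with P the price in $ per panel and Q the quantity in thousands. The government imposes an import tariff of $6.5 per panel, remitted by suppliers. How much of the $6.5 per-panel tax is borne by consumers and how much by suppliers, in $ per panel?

Consumers bear $3.9 per panel; suppliers bear $2.6 per panel.

Before the tax: set 524 − 4P = 6P + 4 → P* = $52, Q* = 316.
With the tax collected from suppliers, supply shifts: Qs = 6(P − 6.5) + 4.
Solving gives Q = 300.4 with consumers paying $55.9 and suppliers receiving $49.4 (the $6.5 wedge).
Burden on consumers: $3.9; on suppliers: $2.6. (They sum to $6.5.)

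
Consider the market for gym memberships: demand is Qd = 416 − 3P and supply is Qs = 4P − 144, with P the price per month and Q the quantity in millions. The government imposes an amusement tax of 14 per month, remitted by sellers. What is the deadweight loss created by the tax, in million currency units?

Without the tax, 416 − 3P = 4P − 144 gives 7P = 560, so P* = 80 and Q* = 176.
With the tax collected from sellers, supply shifts: Qs = 4(P − 14) − 144.
Solving gives Q = 152 with consumers paying 88 and sellers receiving 74 (the 14 wedge).
Quantity falls by |ΔQ| = |176 − 152| = 24.
DWL = ½ · t · |ΔQ| = ½ · 14 · 24 = 168.

Deadweight loss = 168 million.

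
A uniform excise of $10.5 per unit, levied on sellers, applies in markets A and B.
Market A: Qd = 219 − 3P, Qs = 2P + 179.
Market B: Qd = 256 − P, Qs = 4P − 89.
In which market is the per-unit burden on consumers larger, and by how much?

Market A: pre-tax P* = $8, Q* = 195; post-tax Q = 182.4; per-unit burden on consumers = $4.2.
Market B: pre-tax P* = $69, Q* = 187; post-tax Q = 178.6; per-unit burden on consumers = $8.4.
Difference: $4.2 vs $8.4 → market B is larger by $4.2.

Market B, by $4.2.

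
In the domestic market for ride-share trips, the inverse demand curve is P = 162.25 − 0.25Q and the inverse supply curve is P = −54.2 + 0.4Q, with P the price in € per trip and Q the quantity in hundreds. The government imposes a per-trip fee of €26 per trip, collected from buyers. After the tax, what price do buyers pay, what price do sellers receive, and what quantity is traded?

Inverting to Q(P) form: Qd = 649 − 4P; Qs = 2.5P + 135.5.
Without the tax, 649 − 4P = 2.5P + 135.5 gives 6.5P = 513.5, so P* = €79 and Q* = 333.
With the tax collected from buyers, demand (in seller-price terms) shifts: Qd = 649 − 4(P + 26).
Solving gives Q = 293 with buyers paying €89 and sellers receiving €63 (the €26 wedge).
The less price-elastic side of the market bears the larger share of a per-unit tax.

Buyers pay €89; sellers receive €63; quantity = 293.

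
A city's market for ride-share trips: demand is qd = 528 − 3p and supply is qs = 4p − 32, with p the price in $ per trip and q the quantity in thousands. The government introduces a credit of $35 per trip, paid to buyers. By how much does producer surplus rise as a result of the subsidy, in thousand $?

Without the subsidy, 528 − 3p = 4p − 32 gives 7p = 560, so p* = $80 and q* = 288.
With a per-unit subsidy paid to buyers, each effectively pays p − 35, so demand becomes qd = 528 − 3(p − 35).
New equilibrium: buyers pay $60, suppliers receive $95, q = 348. (Wedge: pb − ps = −35.)
ΔPS is the trapezoid between Q = 348 and Q = 288 of height $15: ½ · (288 + 348) · 15 = $4770.

Producer surplus rises by $4770 thousand.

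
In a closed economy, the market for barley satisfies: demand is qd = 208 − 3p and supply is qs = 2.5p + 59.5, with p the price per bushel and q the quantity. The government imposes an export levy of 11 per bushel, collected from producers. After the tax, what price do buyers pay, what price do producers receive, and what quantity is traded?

Buyers pay 32; producers receive 21; quantity = 112.

Without the tax, 208 − 3p = 2.5p + 59.5 gives 5.5p = 148.5, so p* = 27 and q* = 127.
With the tax collected from producers, supply shifts: qs = 2.5(p − 11) + 59.5.
Solving gives q = 112 with buyers paying 32 and producers receiving 21 (the 11 wedge).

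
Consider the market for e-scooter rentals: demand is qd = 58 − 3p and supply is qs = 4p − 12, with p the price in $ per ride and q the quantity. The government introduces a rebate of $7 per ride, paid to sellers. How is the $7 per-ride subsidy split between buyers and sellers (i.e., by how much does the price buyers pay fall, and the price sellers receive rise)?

Buyers gain $4 per ride; sellers gain $3 per ride.

Before the subsidy: set 58 − 3p = 4p − 12 → p* = $10, q* = 28.
With a per-unit subsidy paid to sellers, each receives p + 7 per unit sold, so supply becomes qs = 4(p + 7) − 12.
Solving gives q = 40 with buyers paying $6 and sellers receiving $13 (the $7 wedge).
Gain to buyers: $4; to sellers: $3. (They sum to $7.)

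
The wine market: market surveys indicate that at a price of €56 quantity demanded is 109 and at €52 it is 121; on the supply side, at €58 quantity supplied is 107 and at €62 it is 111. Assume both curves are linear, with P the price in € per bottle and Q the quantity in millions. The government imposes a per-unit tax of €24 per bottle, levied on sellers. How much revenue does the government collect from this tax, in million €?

Demand slope: (121 − 109)/(52 − 56) = -3, so Qd = 277 − 3P.
Supply slope: (111 − 107)/(62 − 58) = 1, so Qs = P + 49.
Before the tax: set 277 − 3P = P + 49 → P* = €57, Q* = 106.
With the tax collected from sellers, supply shifts: Qs = (P − 24) + 49.
New equilibrium: consumers pay €63, sellers receive €39, Q = 88. (Wedge: Pb − Ps = 24.)
Revenue = t · Q = 24 · 88 = €2112.

Tax revenue = €2112 million.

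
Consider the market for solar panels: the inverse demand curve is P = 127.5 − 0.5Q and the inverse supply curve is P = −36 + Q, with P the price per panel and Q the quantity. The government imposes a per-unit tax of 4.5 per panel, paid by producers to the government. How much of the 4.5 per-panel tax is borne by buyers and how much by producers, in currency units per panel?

Buyers bear 1.5 per panel; producers bear 3 per panel.

Inverting to Q(P) form: Qd = 255 − 2P; Qs = P + 36.
Without the tax, 255 − 2P = P + 36 gives 3P = 219, so P* = 73 and Q* = 109.
With the tax collected from producers, supply shifts: Qs = (P − 4.5) + 36.
Solving gives Q = 106 with buyers paying 74.5 and producers receiving 70 (the 4.5 wedge).
Burden on buyers: 1.5; on producers: 3. (They sum to 4.5.)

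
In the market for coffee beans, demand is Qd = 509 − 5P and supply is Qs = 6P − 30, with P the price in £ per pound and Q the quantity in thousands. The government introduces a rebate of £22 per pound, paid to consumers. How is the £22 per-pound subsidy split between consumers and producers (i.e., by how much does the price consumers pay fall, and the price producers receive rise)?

Consumers gain £12 per pound; producers gain £10 per pound.

Without the subsidy, 509 − 5P = 6P − 30 gives 11P = 539, so P* = £49 and Q* = 264.
With a per-unit subsidy paid to consumers, each effectively pays P − 22, so demand becomes Qd = 509 − 5(P − 22).
New equilibrium: consumers pay £37, producers receive £59, Q = 324. (Wedge: Pb − Ps = −22.)
Gain to consumers: £12; to producers: £10. (They sum to £22.)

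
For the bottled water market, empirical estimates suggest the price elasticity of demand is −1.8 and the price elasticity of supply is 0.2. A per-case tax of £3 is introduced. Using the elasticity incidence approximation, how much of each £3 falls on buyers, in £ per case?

Incidence ratio: buyers' share ≈ εs / (εs + |εd|) = 0.2 / (0.2 + 1.8) = 0.1.
So buyers bear ≈ 0.1 × £3 = £0.3; producers bear £2.7.

Buyers bear ≈ £0.3 per case.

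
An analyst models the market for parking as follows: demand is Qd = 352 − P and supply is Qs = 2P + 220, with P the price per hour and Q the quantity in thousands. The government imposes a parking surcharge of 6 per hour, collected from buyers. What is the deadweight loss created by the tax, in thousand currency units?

Deadweight loss = 12 thousand.

Without the tax, 352 − P = 2P + 220 gives 3P = 132, so P* = 44 and Q* = 308.
With the tax collected from buyers, demand (in seller-price terms) shifts: Qd = 352 − (P + 6).
New equilibrium: buyers pay 48, sellers receive 42, Q = 304. (Wedge: Pb − Ps = 6.)
Quantity falls by |ΔQ| = |308 − 304| = 4.
DWL = ½ · t · |ΔQ| = ½ · 6 · 4 = 12.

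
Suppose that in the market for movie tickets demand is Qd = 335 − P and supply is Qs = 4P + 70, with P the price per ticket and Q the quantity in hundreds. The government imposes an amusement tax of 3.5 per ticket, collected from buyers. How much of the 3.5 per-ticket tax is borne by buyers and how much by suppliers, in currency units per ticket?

Buyers bear 2.8 per ticket; suppliers bear 0.7 per ticket.

Without the tax, 335 − P = 4P + 70 gives 5P = 265, so P* = 53 and Q* = 282.
With the tax collected from buyers, demand (in seller-price terms) shifts: Qd = 335 − (P + 3.5).
Solving gives Q = 279.2 with buyers paying 55.8 and suppliers receiving 52.3 (the 3.5 wedge).
Burden on buyers: 2.8; on suppliers: 0.7. (They sum to 3.5.)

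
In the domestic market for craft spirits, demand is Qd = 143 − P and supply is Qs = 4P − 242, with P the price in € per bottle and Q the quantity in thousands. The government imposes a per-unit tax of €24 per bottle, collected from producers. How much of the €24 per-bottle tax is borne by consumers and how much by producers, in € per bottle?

Consumers bear €19.2 per bottle; producers bear €4.8 per bottle.

Without the tax, 143 − P = 4P − 242 gives 5P = 385, so P* = €77 and Q* = 66.
With the tax collected from producers, supply shifts: Qs = 4(P − 24) − 242.
Solving gives Q = 46.8 with consumers paying €96.2 and producers receiving €72.2 (the €24 wedge).
Burden on consumers: €19.2; on producers: €4.8. (They sum to €24.)
The less price-elastic side of the market bears the larger share of a per-unit tax.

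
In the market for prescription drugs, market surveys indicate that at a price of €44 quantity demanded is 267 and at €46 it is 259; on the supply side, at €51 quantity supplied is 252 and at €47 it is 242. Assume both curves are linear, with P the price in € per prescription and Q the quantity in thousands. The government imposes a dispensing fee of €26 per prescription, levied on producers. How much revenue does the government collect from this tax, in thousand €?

Tax revenue = €5382 thousand.

Demand slope: (259 − 267)/(46 − 44) = -4, so Qd = 443 − 4P.
Supply slope: (242 − 252)/(47 − 51) = 2.5, so Qs = 2.5P + 124.5.
Before the tax: set 443 − 4P = 2.5P + 124.5 → P* = €49, Q* = 247.
With the tax collected from producers, supply shifts: Qs = 2.5(P − 26) + 124.5.
Solving gives Q = 207 with buyers paying €59 and producers receiving €33 (the €26 wedge).
Revenue = t · Q = 26 · 207 = €5382.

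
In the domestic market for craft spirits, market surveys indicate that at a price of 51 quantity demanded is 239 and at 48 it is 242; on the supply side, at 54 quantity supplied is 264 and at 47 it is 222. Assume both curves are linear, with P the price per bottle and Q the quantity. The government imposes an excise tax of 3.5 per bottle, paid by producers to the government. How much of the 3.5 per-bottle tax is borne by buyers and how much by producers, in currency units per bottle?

Buyers bear 3 per bottle; producers bear 0.5 per bottle.

Demand slope: (242 − 239)/(48 − 51) = -1, so Qd = 290 − P.
Supply slope: (222 − 264)/(47 − 54) = 6, so Qs = 6P − 60.
Without the tax, 290 − P = 6P − 60 gives 7P = 350, so P* = 50 and Q* = 240.
With the tax collected from producers, supply shifts: Qs = 6(P − 3.5) − 60.
Solving gives Q = 237 with buyers paying 53 and producers receiving 49.5 (the 3.5 wedge).
Burden on buyers: 3; on producers: 0.5. (They sum to 3.5.)
The less price-elastic side of the market bears the larger share of a per-unit tax.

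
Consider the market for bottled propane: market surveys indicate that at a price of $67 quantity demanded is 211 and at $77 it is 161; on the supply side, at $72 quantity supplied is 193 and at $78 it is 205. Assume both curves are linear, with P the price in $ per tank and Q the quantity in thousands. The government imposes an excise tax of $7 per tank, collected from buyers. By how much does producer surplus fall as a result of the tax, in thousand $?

Demand slope: (161 − 211)/(77 − 67) = -5, so Qd = 546 − 5P.
Supply slope: (205 − 193)/(78 − 72) = 2, so Qs = 2P + 49.
Before the tax: set 546 − 5P = 2P + 49 → P* = $71, Q* = 191.
With the tax collected from buyers, demand (in seller-price terms) shifts: Qd = 546 − 5(P + 7).
Solving gives Q = 181 with buyers paying $73 and producers receiving $66 (the $7 wedge).
ΔPS is the trapezoid between Q = 181 and Q = 191 of height $5: ½ · (191 + 181) · 5 = $930.

Producer surplus falls by $930 thousand.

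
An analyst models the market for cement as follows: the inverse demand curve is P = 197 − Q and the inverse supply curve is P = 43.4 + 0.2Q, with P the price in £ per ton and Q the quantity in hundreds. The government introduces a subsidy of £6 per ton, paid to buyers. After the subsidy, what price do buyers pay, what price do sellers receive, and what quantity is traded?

Rewrite in direct form: Qd = 197 − P and Qs = 5P − 217.
Before the subsidy: set 197 − P = 5P − 217 → P* = £69, Q* = 128.
With a per-unit subsidy paid to buyers, each effectively pays P − 6, so demand becomes Qd = 197 − (P − 6).
Solving gives Q = 133 with buyers paying £64 and sellers receiving £70 (the £6 wedge).

Buyers pay £64; sellers receive £70; quantity = 133.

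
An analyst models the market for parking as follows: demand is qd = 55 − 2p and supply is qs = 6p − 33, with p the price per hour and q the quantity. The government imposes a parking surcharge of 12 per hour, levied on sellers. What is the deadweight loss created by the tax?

Without the tax, 55 − 2p = 6p − 33 gives 8p = 88, so p* = 11 and q* = 33.
With the tax collected from sellers, supply shifts: qs = 6(p − 12) − 33.
New equilibrium: consumers pay 20, sellers receive 8, q = 15. (Wedge: pb − ps = 12.)
Quantity falls by |ΔQ| = |33 − 15| = 18.
DWL = ½ · t · |ΔQ| = ½ · 12 · 18 = 108.

Deadweight loss = 108.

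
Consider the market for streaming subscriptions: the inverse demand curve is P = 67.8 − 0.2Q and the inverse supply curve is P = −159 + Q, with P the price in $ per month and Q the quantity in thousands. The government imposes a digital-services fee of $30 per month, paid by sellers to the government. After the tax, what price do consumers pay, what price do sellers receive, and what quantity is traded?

Inverting to Q(P) form: Qd = 339 − 5P; Qs = P + 159.
Before the tax: set 339 − 5P = P + 159 → P* = $30, Q* = 189.
With the tax collected from sellers, supply shifts: Qs = (P − 30) + 159.
Solving gives Q = 164 with consumers paying $35 and sellers receiving $5 (the $30 wedge).

Consumers pay $35; sellers receive $5; quantity = 164.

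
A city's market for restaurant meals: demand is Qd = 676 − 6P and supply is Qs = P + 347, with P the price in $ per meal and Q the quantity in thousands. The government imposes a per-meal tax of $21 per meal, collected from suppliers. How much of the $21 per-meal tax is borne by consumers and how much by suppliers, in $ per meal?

Consumers bear $3 per meal; suppliers bear $18 per meal.

Without the tax, 676 − 6P = P + 347 gives 7P = 329, so P* = $47 and Q* = 394.
With the tax collected from suppliers, supply shifts: Qs = (P − 21) + 347.
New equilibrium: consumers pay $50, suppliers receive $29, Q = 376. (Wedge: Pb − Ps = 21.)
Burden on consumers: $3; on suppliers: $18. (They sum to $21.)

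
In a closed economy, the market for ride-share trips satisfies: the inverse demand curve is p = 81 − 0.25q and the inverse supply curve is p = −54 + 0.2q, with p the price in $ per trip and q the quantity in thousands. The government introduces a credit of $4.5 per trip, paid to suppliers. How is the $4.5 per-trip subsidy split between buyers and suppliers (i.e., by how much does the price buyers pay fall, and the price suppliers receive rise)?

Inverting to q(p) form: qd = 324 − 4p; qs = 5p + 270.
Without the subsidy, 324 − 4p = 5p + 270 gives 9p = 54, so p* = $6 and q* = 300.
With a per-unit subsidy paid to suppliers, each receives p + 4.5 per unit sold, so supply becomes qs = 5(p + 4.5) + 270.
New equilibrium: buyers pay $3.5, suppliers receive $8, q = 310. (Wedge: pb − ps = −4.5.)
Gain to buyers: $2.5; to suppliers: $2. (They sum to $4.5.)

Buyers gain $2.5 per trip; suppliers gain $2 per trip.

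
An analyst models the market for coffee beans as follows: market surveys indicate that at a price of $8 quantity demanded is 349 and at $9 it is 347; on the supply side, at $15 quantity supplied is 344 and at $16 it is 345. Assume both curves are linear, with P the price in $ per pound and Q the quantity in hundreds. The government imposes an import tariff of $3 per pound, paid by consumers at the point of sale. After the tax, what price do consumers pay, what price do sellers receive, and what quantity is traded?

Consumers pay $13; sellers receive $10; quantity = 339.

Demand slope: (347 − 349)/(9 − 8) = -2, so Qd = 365 − 2P.
Supply slope: (345 − 344)/(16 − 15) = 1, so Qs = P + 329.
Before the tax: set 365 − 2P = P + 329 → P* = $12, Q* = 341.
With the tax collected from consumers, demand (in seller-price terms) shifts: Qd = 365 − 2(P + 3).
Solving gives Q = 339 with consumers paying $13 and sellers receiving $10 (the $3 wedge).
The less price-elastic side of the market bears the larger share of a per-unit tax.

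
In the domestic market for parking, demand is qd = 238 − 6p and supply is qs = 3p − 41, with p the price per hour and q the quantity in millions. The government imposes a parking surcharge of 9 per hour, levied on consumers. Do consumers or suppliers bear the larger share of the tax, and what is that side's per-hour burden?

Without the tax, 238 − 6p = 3p − 41 gives 9p = 279, so p* = 31 and q* = 52.
With the tax collected from consumers, demand (in seller-price terms) shifts: qd = 238 − 6(p + 9).
New equilibrium: consumers pay 34, suppliers receive 25, q = 34. (Wedge: pb − ps = 9.)
Per-hour burden: consumers 3, suppliers 6.
Suppliers take the larger share because supply is less price-elastic here (demand slope 6 vs supply slope 3).

Suppliers bear the larger share: 6 per hour.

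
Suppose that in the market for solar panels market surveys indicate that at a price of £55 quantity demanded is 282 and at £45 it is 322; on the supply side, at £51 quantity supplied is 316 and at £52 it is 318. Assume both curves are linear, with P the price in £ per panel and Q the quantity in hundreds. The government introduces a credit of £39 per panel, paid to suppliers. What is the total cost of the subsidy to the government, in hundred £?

Demand slope: (322 − 282)/(45 − 55) = -4, so Qd = 502 − 4P.
Supply slope: (318 − 316)/(52 − 51) = 2, so Qs = 2P + 214.
Without the subsidy, 502 − 4P = 2P + 214 gives 6P = 288, so P* = £48 and Q* = 310.
With a per-unit subsidy paid to suppliers, each receives P + 39 per unit sold, so supply becomes Qs = 2(P + 39) + 214.
Solving gives Q = 362 with consumers paying £35 and suppliers receiving £74 (the £39 wedge).
Outlay = t · Q = 39 · 362 = £14118.

Government outlay = £14118 hundred.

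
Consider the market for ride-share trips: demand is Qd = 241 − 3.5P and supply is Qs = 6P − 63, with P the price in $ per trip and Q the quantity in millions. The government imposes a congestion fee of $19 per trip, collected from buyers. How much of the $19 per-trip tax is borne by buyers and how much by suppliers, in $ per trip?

Before the tax: set 241 − 3.5P = 6P − 63 → P* = $32, Q* = 129.
With the tax collected from buyers, demand (in seller-price terms) shifts: Qd = 241 − 3.5(P + 19).
New equilibrium: buyers pay $44, suppliers receive $25, Q = 87. (Wedge: Pb − Ps = 19.)
Burden on buyers: $12; on suppliers: $7. (They sum to $19.)

Buyers bear $12 per trip; suppliers bear $7 per trip.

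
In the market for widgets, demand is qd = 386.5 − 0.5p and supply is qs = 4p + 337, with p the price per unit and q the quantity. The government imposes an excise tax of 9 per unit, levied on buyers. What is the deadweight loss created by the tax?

Deadweight loss = 18.

Before the tax: set 386.5 − 0.5p = 4p + 337 → p* = 11, q* = 381.
With the tax collected from buyers, demand (in seller-price terms) shifts: qd = 386.5 − 0.5(p + 9).
Solving gives q = 377 with buyers paying 19 and producers receiving 10 (the 9 wedge).
Quantity falls by |ΔQ| = |381 − 377| = 4.
DWL = ½ · t · |ΔQ| = ½ · 9 · 4 = 18.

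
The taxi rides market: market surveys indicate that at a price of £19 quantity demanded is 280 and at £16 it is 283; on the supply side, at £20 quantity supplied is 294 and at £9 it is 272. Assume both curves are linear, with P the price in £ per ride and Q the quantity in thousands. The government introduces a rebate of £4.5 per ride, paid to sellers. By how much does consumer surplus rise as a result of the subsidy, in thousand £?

Demand slope: (283 − 280)/(16 − 19) = -1, so Qd = 299 − P.
Supply slope: (272 − 294)/(9 − 20) = 2, so Qs = 2P + 254.
Without the subsidy, 299 − P = 2P + 254 gives 3P = 45, so P* = £15 and Q* = 284.
With a per-unit subsidy paid to sellers, each receives P + 4.5 per unit sold, so supply becomes Qs = 2(P + 4.5) + 254.
Solving gives Q = 287 with buyers paying £12 and sellers receiving £16.5 (the £4.5 wedge).
ΔCS is the trapezoid between Q = 287 and Q = 284 of height £3: ½ · (284 + 287) · 3 = £856.5.

Consumer surplus rises by £856.5 thousand.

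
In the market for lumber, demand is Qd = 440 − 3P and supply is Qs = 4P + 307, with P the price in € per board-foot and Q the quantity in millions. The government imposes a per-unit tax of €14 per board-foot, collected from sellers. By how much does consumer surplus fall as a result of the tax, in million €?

Consumer surplus falls by €2968 million.

Without the tax, 440 − 3P = 4P + 307 gives 7P = 133, so P* = €19 and Q* = 383.
With the tax collected from sellers, supply shifts: Qs = 4(P − 14) + 307.
New equilibrium: buyers pay €27, sellers receive €13, Q = 359. (Wedge: Pb − Ps = 14.)
ΔCS is the trapezoid between Q = 359 and Q = 383 of height €8: ½ · (383 + 359) · 8 = €2968.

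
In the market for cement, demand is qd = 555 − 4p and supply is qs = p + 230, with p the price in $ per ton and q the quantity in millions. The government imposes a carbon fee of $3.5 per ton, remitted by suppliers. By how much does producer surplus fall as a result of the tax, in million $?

Producer surplus falls by $822.08 million.

Without the tax, 555 − 4p = p + 230 gives 5p = 325, so p* = $65 and q* = 295.
With the tax collected from suppliers, supply shifts: qs = (p − 3.5) + 230.
Solving gives q = 292.2 with consumers paying $65.7 and suppliers receiving $62.2 (the $3.5 wedge).
ΔPS is the trapezoid between Q = 292.2 and Q = 295 of height $2.8: ½ · (295 + 292.2) · 2.8 = $822.08.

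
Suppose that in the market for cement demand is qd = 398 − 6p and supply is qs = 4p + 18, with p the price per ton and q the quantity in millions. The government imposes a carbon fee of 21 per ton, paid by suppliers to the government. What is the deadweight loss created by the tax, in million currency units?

Before the tax: set 398 − 6p = 4p + 18 → p* = 38, q* = 170.
With the tax collected from suppliers, supply shifts: qs = 4(p − 21) + 18.
Solving gives q = 119.6 with buyers paying 46.4 and suppliers receiving 25.4 (the 21 wedge).
Quantity falls by |ΔQ| = |170 − 119.6| = 50.4.
DWL = ½ · t · |ΔQ| = ½ · 21 · 50.4 = 529.2.

Deadweight loss = 529.2 million.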